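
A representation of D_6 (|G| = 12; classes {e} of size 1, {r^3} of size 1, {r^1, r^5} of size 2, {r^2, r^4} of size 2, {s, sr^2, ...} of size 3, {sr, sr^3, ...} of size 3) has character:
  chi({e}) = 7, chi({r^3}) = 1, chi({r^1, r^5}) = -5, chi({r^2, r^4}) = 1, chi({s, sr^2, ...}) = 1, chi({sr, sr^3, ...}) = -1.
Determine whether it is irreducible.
Not irreducible (reducible): <chi, chi> = 9 > 1.

Details: <chi, chi> = (1/|G|) sum_C |C| * |chi(C)|^2 = (1/12)[1*|7|^2 + 1*|1|^2 + 2*|-5|^2 + 2*|1|^2 + 3*|1|^2 + 3*|-1|^2]
  = (1/12)[(49) + (1) + (50) + (2) + (3) + (3)] = 108/12 = 9.
A character is irreducible iff <chi, chi> = 1, so this representation is reducible.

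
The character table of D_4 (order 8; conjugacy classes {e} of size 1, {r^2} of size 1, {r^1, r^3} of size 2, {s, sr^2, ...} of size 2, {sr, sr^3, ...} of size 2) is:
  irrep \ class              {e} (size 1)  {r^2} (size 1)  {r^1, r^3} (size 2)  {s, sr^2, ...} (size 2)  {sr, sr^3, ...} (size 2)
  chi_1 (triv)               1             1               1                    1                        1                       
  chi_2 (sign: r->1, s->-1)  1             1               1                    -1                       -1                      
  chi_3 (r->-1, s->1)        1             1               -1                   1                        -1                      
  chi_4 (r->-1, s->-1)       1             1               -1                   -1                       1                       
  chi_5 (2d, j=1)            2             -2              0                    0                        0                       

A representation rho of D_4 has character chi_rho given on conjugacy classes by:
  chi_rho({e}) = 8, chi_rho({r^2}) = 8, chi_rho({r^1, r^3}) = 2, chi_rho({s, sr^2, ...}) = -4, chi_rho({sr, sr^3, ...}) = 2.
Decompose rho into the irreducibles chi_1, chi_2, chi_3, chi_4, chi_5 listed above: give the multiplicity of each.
Multiplicities: chi_1: 2, chi_2: 3, chi_3: 0, chi_4: 3, chi_5: 0.

Derivation: Use <chi_rho, chi> = (1/|G|) sum_C |C| * chi_rho(C) * conj(chi(C)) with |G| = 8 for each irreducible chi in the table:
  <chi_rho, chi_1> = (1/8)[1*(8)*conj(1) + 1*(8)*conj(1) + 2*(2)*conj(1) + 2*(-4)*conj(1) + 2*(2)*conj(1)]
      = (1/8)[(8) + (8) + (4) + (-8) + (4)] = 16/8 = 2
  <chi_rho, chi_2> = (1/8)[1*(8)*conj(1) + 1*(8)*conj(1) + 2*(2)*conj(1) + 2*(-4)*conj(-1) + 2*(2)*conj(-1)]
      = (1/8)[(8) + (8) + (4) + (8) + (-4)] = 24/8 = 3
  <chi_rho, chi_3> = (1/8)[1*(8)*conj(1) + 1*(8)*conj(1) + 2*(2)*conj(-1) + 2*(-4)*conj(1) + 2*(2)*conj(-1)]
      = (1/8)[(8) + (8) + (-4) + (-8) + (-4)] = 0/8 = 0
  <chi_rho, chi_4> = (1/8)[1*(8)*conj(1) + 1*(8)*conj(1) + 2*(2)*conj(-1) + 2*(-4)*conj(-1) + 2*(2)*conj(1)]
      = (1/8)[(8) + (8) + (-4) + (8) + (4)] = 24/8 = 3
  <chi_rho, chi_5> = (1/8)[1*(8)*conj(2) + 1*(8)*conj(-2) + 2*(2)*conj(0) + 2*(-4)*conj(0) + 2*(2)*conj(0)]
      = (1/8)[(16) + (-16) + (0) + (0) + (0)] = 0/8 = 0
Dimension check: dim(rho) = sum (mult * dim) = 2*1 + 3*1 + 0*1 + 3*1 + 0*2 = 8 = chi_rho(e) = 8.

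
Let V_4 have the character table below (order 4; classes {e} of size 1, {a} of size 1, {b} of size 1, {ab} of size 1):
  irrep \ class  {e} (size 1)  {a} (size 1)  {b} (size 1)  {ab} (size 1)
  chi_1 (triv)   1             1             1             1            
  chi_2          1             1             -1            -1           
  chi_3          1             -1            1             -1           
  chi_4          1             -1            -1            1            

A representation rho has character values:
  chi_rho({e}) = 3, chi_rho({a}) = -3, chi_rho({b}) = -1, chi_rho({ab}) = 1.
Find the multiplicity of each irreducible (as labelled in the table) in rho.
Multiplicities: chi_1: 0, chi_2: 0, chi_3: 1, chi_4: 2.

Reasoning: Use <chi_rho, chi> = (1/|G|) sum_C |C| * chi_rho(C) * conj(chi(C)) with |G| = 4 for each irreducible chi in the table:
  <chi_rho, chi_1> = (1/4)[1*(3)*conj(1) + 1*(-3)*conj(1) + 1*(-1)*conj(1) + 1*(1)*conj(1)]
      = (1/4)[(3) + (-3) + (-1) + (1)] = 0/4 = 0
  <chi_rho, chi_2> = (1/4)[1*(3)*conj(1) + 1*(-3)*conj(1) + 1*(-1)*conj(-1) + 1*(1)*conj(-1)]
      = (1/4)[(3) + (-3) + (1) + (-1)] = 0/4 = 0
  <chi_rho, chi_3> = (1/4)[1*(3)*conj(1) + 1*(-3)*conj(-1) + 1*(-1)*conj(1) + 1*(1)*conj(-1)]
      = (1/4)[(3) + (3) + (-1) + (-1)] = 4/4 = 1
  <chi_rho, chi_4> = (1/4)[1*(3)*conj(1) + 1*(-3)*conj(-1) + 1*(-1)*conj(-1) + 1*(1)*conj(1)]
      = (1/4)[(3) + (3) + (1) + (1)] = 8/4 = 2
Dimension check: dim(rho) = sum (mult * dim) = 0*1 + 0*1 + 1*1 + 2*1 = 3 = chi_rho(e) = 3.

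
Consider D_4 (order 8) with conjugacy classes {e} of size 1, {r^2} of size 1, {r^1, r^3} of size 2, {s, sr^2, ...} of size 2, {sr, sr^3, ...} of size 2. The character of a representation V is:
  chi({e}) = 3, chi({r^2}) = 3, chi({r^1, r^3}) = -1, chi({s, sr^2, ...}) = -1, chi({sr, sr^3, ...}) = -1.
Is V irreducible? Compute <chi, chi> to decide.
Not irreducible (reducible): <chi, chi> = 3 > 1.

Working: <chi, chi> = (1/|G|) sum_C |C| * |chi(C)|^2 = (1/8)[1*|3|^2 + 1*|3|^2 + 2*|-1|^2 + 2*|-1|^2 + 2*|-1|^2]
  = (1/8)[(9) + (9) + (2) + (2) + (2)] = 24/8 = 3.
A character is irreducible iff <chi, chi> = 1, so this representation is reducible.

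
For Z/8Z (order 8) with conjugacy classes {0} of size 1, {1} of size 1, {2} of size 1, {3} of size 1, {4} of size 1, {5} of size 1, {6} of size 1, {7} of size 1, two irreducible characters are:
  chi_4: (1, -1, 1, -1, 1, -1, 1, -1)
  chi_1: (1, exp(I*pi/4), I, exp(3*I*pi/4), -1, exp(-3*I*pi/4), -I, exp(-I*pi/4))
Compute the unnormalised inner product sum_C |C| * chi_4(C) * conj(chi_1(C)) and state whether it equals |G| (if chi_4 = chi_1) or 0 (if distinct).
Sum = 0; so <chi_4, chi_1> = 0 (distinct irreducibles are orthogonal).

Proof sketch: Compute term by term over conjugacy classes (|C| * chi_4(C) * conj(chi_1(C))):
  1*(1)*conj(1) + 1*(-1)*conj(exp(I*pi/4)) + 1*(1)*conj(I) + 1*(-1)*conj(exp(3*I*pi/4)) + 1*(1)*conj(-1) + 1*(-1)*conj(exp(-3*I*pi/4)) + 1*(1)*conj(-I) + 1*(-1)*conj(exp(-I*pi/4))
  = (1) + (-exp(-I*pi/4)) + (-I) + (-exp(-3*I*pi/4)) + (-1) + (-exp(3*I*pi/4)) + (I) + (-exp(I*pi/4))
  = 0.
(Exp terms are combined using exp(i*s)*conj(exp(i*t)) = exp(i*(s-t)), and sums of them are collapsed using the identity that for every m > 1 the m distinct m-th roots of unity sum to 0, e.g. 1 + exp(2*I*pi/3) + exp(-2*I*pi/3) = 0.)
Dividing by |G| = 8 gives 0/8 = 0, matching the row-orthogonality relation <chi_4, chi_1> = [chi_4 = chi_1].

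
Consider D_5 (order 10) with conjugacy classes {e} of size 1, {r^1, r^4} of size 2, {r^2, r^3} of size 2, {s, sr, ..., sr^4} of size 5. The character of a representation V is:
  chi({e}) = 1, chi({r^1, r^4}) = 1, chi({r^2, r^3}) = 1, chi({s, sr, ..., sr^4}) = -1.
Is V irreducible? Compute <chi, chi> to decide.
Irreducible: <chi, chi> = 1.

Justification: <chi, chi> = (1/|G|) sum_C |C| * |chi(C)|^2 = (1/10)[1*|1|^2 + 2*|1|^2 + 2*|1|^2 + 5*|-1|^2]
  = (1/10)[(1) + (2) + (2) + (5)] = 10/10 = 1.
A character is irreducible iff <chi, chi> = 1, so this representation is irreducible.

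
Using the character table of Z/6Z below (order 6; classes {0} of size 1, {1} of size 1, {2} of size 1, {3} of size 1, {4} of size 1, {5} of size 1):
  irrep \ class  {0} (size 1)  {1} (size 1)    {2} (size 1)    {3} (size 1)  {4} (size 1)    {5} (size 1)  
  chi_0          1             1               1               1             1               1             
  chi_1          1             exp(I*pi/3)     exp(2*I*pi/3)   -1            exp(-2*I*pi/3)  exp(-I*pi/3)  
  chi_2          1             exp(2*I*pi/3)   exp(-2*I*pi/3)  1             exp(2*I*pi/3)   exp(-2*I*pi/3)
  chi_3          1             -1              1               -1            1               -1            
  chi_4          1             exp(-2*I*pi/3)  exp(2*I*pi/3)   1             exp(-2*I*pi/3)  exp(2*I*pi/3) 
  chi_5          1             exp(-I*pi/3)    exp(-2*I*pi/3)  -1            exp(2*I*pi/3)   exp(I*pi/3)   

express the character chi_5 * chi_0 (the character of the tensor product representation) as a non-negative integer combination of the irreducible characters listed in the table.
chi_5 tensor chi_0 = chi_5 (all other irreducibles have multiplicity 0).

Argument: The character of a tensor product is the pointwise product (chi_5 * chi_0)(C) = chi_5(C) * chi_0(C):
  {0}: (1)*(1), {1}: (exp(-I*pi/3))*(1), {2}: (exp(-2*I*pi/3))*(1), {3}: (-1)*(1), {4}: (exp(2*I*pi/3))*(1), {5}: (exp(I*pi/3))*(1)
so (chi_5 * chi_0) takes values
  {0} -> 1, {1} -> exp(-I*pi/3), {2} -> exp(-2*I*pi/3), {3} -> -1, {4} -> exp(2*I*pi/3), {5} -> exp(I*pi/3).
Now take the inner product of this character with each irreducible chi from the table, <chi_5*chi_0, chi> = (1/6) sum_C |C| (chi_5*chi_0)(C) conj(chi(C)):
  <chi_5*chi_0, chi_0> = (1/6)[1*(1)*conj(1) + 1*(exp(-I*pi/3))*conj(1) + 1*(exp(-2*I*pi/3))*conj(1) + 1*(-1)*conj(1) + 1*(exp(2*I*pi/3))*conj(1) + 1*(exp(I*pi/3))*conj(1)]
      = (1/6)[(1) + (exp(-I*pi/3)) + (exp(-2*I*pi/3)) + (-1) + (exp(2*I*pi/3)) + (exp(I*pi/3))] = 0/6 = 0
  <chi_5*chi_0, chi_1> = (1/6)[1*(1)*conj(1) + 1*(exp(-I*pi/3))*conj(exp(I*pi/3)) + 1*(exp(-2*I*pi/3))*conj(exp(2*I*pi/3)) + 1*(-1)*conj(-1) + 1*(exp(2*I*pi/3))*conj(exp(-2*I*pi/3)) + 1*(exp(I*pi/3))*conj(exp(-I*pi/3))]
      = (1/6)[(1) + (exp(-2*I*pi/3)) + (exp(2*I*pi/3)) + (1) + (exp(-2*I*pi/3)) + (exp(2*I*pi/3))] = 0/6 = 0
  <chi_5*chi_0, chi_2> = (1/6)[1*(1)*conj(1) + 1*(exp(-I*pi/3))*conj(exp(2*I*pi/3)) + 1*(exp(-2*I*pi/3))*conj(exp(-2*I*pi/3)) + 1*(-1)*conj(1) + 1*(exp(2*I*pi/3))*conj(exp(2*I*pi/3)) + 1*(exp(I*pi/3))*conj(exp(-2*I*pi/3))]
      = (1/6)[(1) + (-1) + (1) + (-1) + (1) + (-1)] = 0/6 = 0
  <chi_5*chi_0, chi_3> = (1/6)[1*(1)*conj(1) + 1*(exp(-I*pi/3))*conj(-1) + 1*(exp(-2*I*pi/3))*conj(1) + 1*(-1)*conj(-1) + 1*(exp(2*I*pi/3))*conj(1) + 1*(exp(I*pi/3))*conj(-1)]
      = (1/6)[(1) + (-exp(-I*pi/3)) + (exp(-2*I*pi/3)) + (1) + (exp(2*I*pi/3)) + (-exp(I*pi/3))] = 0/6 = 0
  <chi_5*chi_0, chi_4> = (1/6)[1*(1)*conj(1) + 1*(exp(-I*pi/3))*conj(exp(-2*I*pi/3)) + 1*(exp(-2*I*pi/3))*conj(exp(2*I*pi/3)) + 1*(-1)*conj(1) + 1*(exp(2*I*pi/3))*conj(exp(-2*I*pi/3)) + 1*(exp(I*pi/3))*conj(exp(2*I*pi/3))]
      = (1/6)[(1) + (exp(I*pi/3)) + (exp(2*I*pi/3)) + (-1) + (exp(-2*I*pi/3)) + (exp(-I*pi/3))] = 0/6 = 0
  <chi_5*chi_0, chi_5> = (1/6)[1*(1)*conj(1) + 1*(exp(-I*pi/3))*conj(exp(-I*pi/3)) + 1*(exp(-2*I*pi/3))*conj(exp(-2*I*pi/3)) + 1*(-1)*conj(-1) + 1*(exp(2*I*pi/3))*conj(exp(2*I*pi/3)) + 1*(exp(I*pi/3))*conj(exp(I*pi/3))]
      = (1/6)[(1) + (1) + (1) + (1) + (1) + (1)] = 6/6 = 1
(Exp terms are combined using exp(i*s)*conj(exp(i*t)) = exp(i*(s-t)), and sums of them are collapsed using the identity that for every m > 1 the m distinct m-th roots of unity sum to 0, e.g. 1 + exp(2*I*pi/3) + exp(-2*I*pi/3) = 0.)
Hence the multiplicities are chi_5: 1. Dimension check: dim(chi_5)*dim(chi_0) = 1*1 = 1 and sum (mult * dim) = 1*1 = 1.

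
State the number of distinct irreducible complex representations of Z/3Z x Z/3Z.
9

Argument: The number of irreducible complex representations of a finite group equals its number of conjugacy classes. Z/3Z x Z/3Z is abelian of order 9, so every element is its own conjugacy class: 9 classes, so Z/3Z x Z/3Z (order 9) has exactly 9 irreducible complex representations.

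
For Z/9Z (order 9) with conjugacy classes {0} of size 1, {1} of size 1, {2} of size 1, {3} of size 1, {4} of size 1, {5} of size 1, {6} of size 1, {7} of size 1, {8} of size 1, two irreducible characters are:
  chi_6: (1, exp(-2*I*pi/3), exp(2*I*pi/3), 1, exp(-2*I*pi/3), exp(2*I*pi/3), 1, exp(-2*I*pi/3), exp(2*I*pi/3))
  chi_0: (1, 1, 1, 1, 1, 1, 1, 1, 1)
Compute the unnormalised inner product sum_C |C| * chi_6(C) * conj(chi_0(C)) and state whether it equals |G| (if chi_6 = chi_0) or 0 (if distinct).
Sum = 0; so <chi_6, chi_0> = 0 (distinct irreducibles are orthogonal).

Derivation: Compute term by term over conjugacy classes (|C| * chi_6(C) * conj(chi_0(C))):
  1*(1)*conj(1) + 1*(exp(-2*I*pi/3))*conj(1) + 1*(exp(2*I*pi/3))*conj(1) + 1*(1)*conj(1) + 1*(exp(-2*I*pi/3))*conj(1) + 1*(exp(2*I*pi/3))*conj(1) + 1*(1)*conj(1) + 1*(exp(-2*I*pi/3))*conj(1) + 1*(exp(2*I*pi/3))*conj(1)
  = (1) + (exp(-2*I*pi/3)) + (exp(2*I*pi/3)) + (1) + (exp(-2*I*pi/3)) + (exp(2*I*pi/3)) + (1) + (exp(-2*I*pi/3)) + (exp(2*I*pi/3))
  = 0.
(Exp terms are combined using exp(i*s)*conj(exp(i*t)) = exp(i*(s-t)), and sums of them are collapsed using the identity that for every m > 1 the m distinct m-th roots of unity sum to 0, e.g. 1 + exp(2*I*pi/3) + exp(-2*I*pi/3) = 0.)
Dividing by |G| = 9 gives 0/9 = 0, matching the row-orthogonality relation <chi_6, chi_0> = [chi_6 = chi_0].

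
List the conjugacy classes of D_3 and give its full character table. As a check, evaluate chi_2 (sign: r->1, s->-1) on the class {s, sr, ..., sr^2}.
Conjugacy classes: {e} of size 1, {r^1, r^2} of size 2, {s, sr, ..., sr^2} of size 3.
Character table:
  irrep \ class              {e} (size 1)  {r^1, r^2} (size 2)  {s, sr, ..., sr^2} (size 3)
  chi_1 (triv)               1             1                    1                          
  chi_2 (sign: r->1, s->-1)  1             1                    -1                         
  chi_3 (2d, j=1)            2             -1                   0                          

Spot check: chi_2 (sign: r->1, s->-1) on {s, sr, ..., sr^2} = -1.

Derivation: D_3 has order 2*3 = 6 with 3 conjugacy classes, hence 3 irreducibles. Sum of squared dims 1 + 1 + 4 = 6 = |G|. Linear characters come from the abelianisation; the 2-dimensional irreps have character r^k -> 2*cos(2*pi*j*k/3), reflections -> 0.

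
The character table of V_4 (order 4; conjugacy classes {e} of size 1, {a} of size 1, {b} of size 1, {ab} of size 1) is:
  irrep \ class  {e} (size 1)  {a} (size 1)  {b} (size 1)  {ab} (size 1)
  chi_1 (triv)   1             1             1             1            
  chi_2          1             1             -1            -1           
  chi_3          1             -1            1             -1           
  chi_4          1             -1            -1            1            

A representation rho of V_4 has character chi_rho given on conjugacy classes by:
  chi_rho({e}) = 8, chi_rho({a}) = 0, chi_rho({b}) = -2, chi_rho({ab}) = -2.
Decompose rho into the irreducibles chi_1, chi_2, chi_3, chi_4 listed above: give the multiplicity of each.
Multiplicities: chi_1: 1, chi_2: 3, chi_3: 2, chi_4: 2.

Use <chi_rho, chi> = (1/|G|) sum_C |C| * chi_rho(C) * conj(chi(C)) with |G| = 4 for each irreducible chi in the table:
  <chi_rho, chi_1> = (1/4)[1*(8)*conj(1) + 1*(0)*conj(1) + 1*(-2)*conj(1) + 1*(-2)*conj(1)]
      = (1/4)[(8) + (0) + (-2) + (-2)] = 4/4 = 1
  <chi_rho, chi_2> = (1/4)[1*(8)*conj(1) + 1*(0)*conj(1) + 1*(-2)*conj(-1) + 1*(-2)*conj(-1)]
      = (1/4)[(8) + (0) + (2) + (2)] = 12/4 = 3
  <chi_rho, chi_3> = (1/4)[1*(8)*conj(1) + 1*(0)*conj(-1) + 1*(-2)*conj(1) + 1*(-2)*conj(-1)]
      = (1/4)[(8) + (0) + (-2) + (2)] = 8/4 = 2
  <chi_rho, chi_4> = (1/4)[1*(8)*conj(1) + 1*(0)*conj(-1) + 1*(-2)*conj(-1) + 1*(-2)*conj(1)]
      = (1/4)[(8) + (0) + (2) + (-2)] = 8/4 = 2
Dimension check: dim(rho) = sum (mult * dim) = 1*1 + 3*1 + 2*1 + 2*1 = 8 = chi_rho(e) = 8.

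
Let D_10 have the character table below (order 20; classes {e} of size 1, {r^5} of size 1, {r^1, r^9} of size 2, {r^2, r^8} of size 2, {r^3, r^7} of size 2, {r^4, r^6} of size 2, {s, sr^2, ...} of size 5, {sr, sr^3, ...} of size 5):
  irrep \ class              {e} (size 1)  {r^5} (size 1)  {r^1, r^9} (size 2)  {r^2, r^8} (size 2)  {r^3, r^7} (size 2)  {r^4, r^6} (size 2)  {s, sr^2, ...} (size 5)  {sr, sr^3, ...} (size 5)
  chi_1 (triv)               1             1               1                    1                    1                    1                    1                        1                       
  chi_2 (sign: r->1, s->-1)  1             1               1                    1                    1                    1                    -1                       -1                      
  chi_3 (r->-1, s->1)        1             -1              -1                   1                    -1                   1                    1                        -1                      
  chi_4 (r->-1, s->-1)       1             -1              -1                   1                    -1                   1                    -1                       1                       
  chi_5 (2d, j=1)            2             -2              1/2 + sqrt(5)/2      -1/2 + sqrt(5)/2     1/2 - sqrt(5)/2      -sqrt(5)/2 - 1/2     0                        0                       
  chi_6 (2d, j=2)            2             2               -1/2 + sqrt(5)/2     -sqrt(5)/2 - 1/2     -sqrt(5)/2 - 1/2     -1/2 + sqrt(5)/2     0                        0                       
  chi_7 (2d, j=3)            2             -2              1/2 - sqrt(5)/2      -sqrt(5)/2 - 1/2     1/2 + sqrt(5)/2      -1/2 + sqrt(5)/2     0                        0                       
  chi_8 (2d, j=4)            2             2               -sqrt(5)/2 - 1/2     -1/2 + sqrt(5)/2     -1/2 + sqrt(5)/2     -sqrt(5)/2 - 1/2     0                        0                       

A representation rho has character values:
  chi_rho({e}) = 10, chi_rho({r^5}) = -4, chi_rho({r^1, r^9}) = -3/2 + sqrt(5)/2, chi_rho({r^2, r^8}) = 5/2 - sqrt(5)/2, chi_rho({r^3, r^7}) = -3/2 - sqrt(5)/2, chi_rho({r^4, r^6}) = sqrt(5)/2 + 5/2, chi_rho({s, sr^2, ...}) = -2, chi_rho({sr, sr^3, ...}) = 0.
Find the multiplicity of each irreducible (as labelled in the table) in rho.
Multiplicities: chi_1: 0, chi_2: 1, chi_3: 1, chi_4: 2, chi_5: 1, chi_6: 1, chi_7: 1, chi_8: 0.

Justification: Use <chi_rho, chi> = (1/|G|) sum_C |C| * chi_rho(C) * conj(chi(C)) with |G| = 20 for each irreducible chi in the table:
  <chi_rho, chi_1> = (1/20)[1*(10)*conj(1) + 1*(-4)*conj(1) + 2*(-3/2 + sqrt(5)/2)*conj(1) + 2*(5/2 - sqrt(5)/2)*conj(1) + 2*(-3/2 - sqrt(5)/2)*conj(1) + 2*(sqrt(5)/2 + 5/2)*conj(1) + 5*(-2)*conj(1) + 5*(0)*conj(1)]
      = (1/20)[(10) + (-4) + (-3 + sqrt(5)) + (5 - sqrt(5)) + (-3 - sqrt(5)) + (sqrt(5) + 5) + (-10) + (0)] = 0/20 = 0
  <chi_rho, chi_2> = (1/20)[1*(10)*conj(1) + 1*(-4)*conj(1) + 2*(-3/2 + sqrt(5)/2)*conj(1) + 2*(5/2 - sqrt(5)/2)*conj(1) + 2*(-3/2 - sqrt(5)/2)*conj(1) + 2*(sqrt(5)/2 + 5/2)*conj(1) + 5*(-2)*conj(-1) + 5*(0)*conj(-1)]
      = (1/20)[(10) + (-4) + (-3 + sqrt(5)) + (5 - sqrt(5)) + (-3 - sqrt(5)) + (sqrt(5) + 5) + (10) + (0)] = 20/20 = 1
  <chi_rho, chi_3> = (1/20)[1*(10)*conj(1) + 1*(-4)*conj(-1) + 2*(-3/2 + sqrt(5)/2)*conj(-1) + 2*(5/2 - sqrt(5)/2)*conj(1) + 2*(-3/2 - sqrt(5)/2)*conj(-1) + 2*(sqrt(5)/2 + 5/2)*conj(1) + 5*(-2)*conj(1) + 5*(0)*conj(-1)]
      = (1/20)[(10) + (4) + (3 - sqrt(5)) + (5 - sqrt(5)) + (sqrt(5) + 3) + (sqrt(5) + 5) + (-10) + (0)] = 20/20 = 1
  <chi_rho, chi_4> = (1/20)[1*(10)*conj(1) + 1*(-4)*conj(-1) + 2*(-3/2 + sqrt(5)/2)*conj(-1) + 2*(5/2 - sqrt(5)/2)*conj(1) + 2*(-3/2 - sqrt(5)/2)*conj(-1) + 2*(sqrt(5)/2 + 5/2)*conj(1) + 5*(-2)*conj(-1) + 5*(0)*conj(1)]
      = (1/20)[(10) + (4) + (3 - sqrt(5)) + (5 - sqrt(5)) + (sqrt(5) + 3) + (sqrt(5) + 5) + (10) + (0)] = 40/20 = 2
  <chi_rho, chi_5> = (1/20)[1*(10)*conj(2) + 1*(-4)*conj(-2) + 2*(-3/2 + sqrt(5)/2)*conj(1/2 + sqrt(5)/2) + 2*(5/2 - sqrt(5)/2)*conj(-1/2 + sqrt(5)/2) + 2*(-3/2 - sqrt(5)/2)*conj(1/2 - sqrt(5)/2) + 2*(sqrt(5)/2 + 5/2)*conj(-sqrt(5)/2 - 1/2) + 5*(-2)*conj(0) + 5*(0)*conj(0)]
      = (1/20)[(20) + (8) + (1 - sqrt(5)) + (-5 + 3*sqrt(5)) + (1 + sqrt(5)) + (-3*sqrt(5) - 5) + (0) + (0)] = 20/20 = 1
  <chi_rho, chi_6> = (1/20)[1*(10)*conj(2) + 1*(-4)*conj(2) + 2*(-3/2 + sqrt(5)/2)*conj(-1/2 + sqrt(5)/2) + 2*(5/2 - sqrt(5)/2)*conj(-sqrt(5)/2 - 1/2) + 2*(-3/2 - sqrt(5)/2)*conj(-sqrt(5)/2 - 1/2) + 2*(sqrt(5)/2 + 5/2)*conj(-1/2 + sqrt(5)/2) + 5*(-2)*conj(0) + 5*(0)*conj(0)]
      = (1/20)[(20) + (-8) + (4 - 2*sqrt(5)) + (-2*sqrt(5)) + (4 + 2*sqrt(5)) + (2*sqrt(5)) + (0) + (0)] = 20/20 = 1
  <chi_rho, chi_7> = (1/20)[1*(10)*conj(2) + 1*(-4)*conj(-2) + 2*(-3/2 + sqrt(5)/2)*conj(1/2 - sqrt(5)/2) + 2*(5/2 - sqrt(5)/2)*conj(-sqrt(5)/2 - 1/2) + 2*(-3/2 - sqrt(5)/2)*conj(1/2 + sqrt(5)/2) + 2*(sqrt(5)/2 + 5/2)*conj(-1/2 + sqrt(5)/2) + 5*(-2)*conj(0) + 5*(0)*conj(0)]
      = (1/20)[(20) + (8) + (-4 + 2*sqrt(5)) + (-2*sqrt(5)) + (-2*sqrt(5) - 4) + (2*sqrt(5)) + (0) + (0)] = 20/20 = 1
  <chi_rho, chi_8> = (1/20)[1*(10)*conj(2) + 1*(-4)*conj(2) + 2*(-3/2 + sqrt(5)/2)*conj(-sqrt(5)/2 - 1/2) + 2*(5/2 - sqrt(5)/2)*conj(-1/2 + sqrt(5)/2) + 2*(-3/2 - sqrt(5)/2)*conj(-1/2 + sqrt(5)/2) + 2*(sqrt(5)/2 + 5/2)*conj(-sqrt(5)/2 - 1/2) + 5*(-2)*conj(0) + 5*(0)*conj(0)]
      = (1/20)[(20) + (-8) + (-1 + sqrt(5)) + (-5 + 3*sqrt(5)) + (-sqrt(5) - 1) + (-3*sqrt(5) - 5) + (0) + (0)] = 0/20 = 0
Dimension check: dim(rho) = sum (mult * dim) = 0*1 + 1*1 + 1*1 + 2*1 + 1*2 + 1*2 + 1*2 + 0*2 = 10 = chi_rho(e) = 10.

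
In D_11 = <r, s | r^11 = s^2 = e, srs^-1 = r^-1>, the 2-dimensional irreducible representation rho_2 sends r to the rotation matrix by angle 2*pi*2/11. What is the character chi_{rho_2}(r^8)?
chi_{rho_2}(r^8) = 2*cos(2*pi*2*8/11) = -2*cos(pi/11)

Details: rho_2(r^8) is rotation by angle 2*pi*2*8/11, whose trace is 2*cos(2*pi*2*8/11) = -2*cos(pi/11).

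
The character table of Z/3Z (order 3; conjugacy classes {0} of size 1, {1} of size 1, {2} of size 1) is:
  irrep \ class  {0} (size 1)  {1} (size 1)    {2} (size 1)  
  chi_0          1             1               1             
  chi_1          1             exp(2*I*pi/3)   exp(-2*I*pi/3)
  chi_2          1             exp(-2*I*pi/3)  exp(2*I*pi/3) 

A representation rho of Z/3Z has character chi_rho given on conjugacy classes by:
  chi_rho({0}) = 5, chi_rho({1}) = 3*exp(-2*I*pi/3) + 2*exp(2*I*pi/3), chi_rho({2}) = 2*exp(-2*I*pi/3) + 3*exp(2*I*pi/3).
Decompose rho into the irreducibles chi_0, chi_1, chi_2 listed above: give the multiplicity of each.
Multiplicities: chi_0: 0, chi_1: 2, chi_2: 3.

Working: Use <chi_rho, chi> = (1/|G|) sum_C |C| * chi_rho(C) * conj(chi(C)) with |G| = 3 for each irreducible chi in the table:
  <chi_rho, chi_0> = (1/3)[1*(5)*conj(1) + 1*(3*exp(-2*I*pi/3) + 2*exp(2*I*pi/3))*conj(1) + 1*(2*exp(-2*I*pi/3) + 3*exp(2*I*pi/3))*conj(1)]
      = (1/3)[(5) + (3*exp(-2*I*pi/3) + 2*exp(2*I*pi/3)) + (2*exp(-2*I*pi/3) + 3*exp(2*I*pi/3))] = 0/3 = 0
  <chi_rho, chi_1> = (1/3)[1*(5)*conj(1) + 1*(3*exp(-2*I*pi/3) + 2*exp(2*I*pi/3))*conj(exp(2*I*pi/3)) + 1*(2*exp(-2*I*pi/3) + 3*exp(2*I*pi/3))*conj(exp(-2*I*pi/3))]
      = (1/3)[(5) + (2 + 3*exp(2*I*pi/3)) + (2 + 3*exp(-2*I*pi/3))] = 6/3 = 2
  <chi_rho, chi_2> = (1/3)[1*(5)*conj(1) + 1*(3*exp(-2*I*pi/3) + 2*exp(2*I*pi/3))*conj(exp(-2*I*pi/3)) + 1*(2*exp(-2*I*pi/3) + 3*exp(2*I*pi/3))*conj(exp(2*I*pi/3))]
      = (1/3)[(5) + (3 + 2*exp(-2*I*pi/3)) + (3 + 2*exp(2*I*pi/3))] = 9/3 = 3
(Exp terms are combined using exp(i*s)*conj(exp(i*t)) = exp(i*(s-t)), and sums of them are collapsed using the identity that for every m > 1 the m distinct m-th roots of unity sum to 0, e.g. 1 + exp(2*I*pi/3) + exp(-2*I*pi/3) = 0.)
Dimension check: dim(rho) = sum (mult * dim) = 0*1 + 2*1 + 3*1 = 5 = chi_rho(e) = 5.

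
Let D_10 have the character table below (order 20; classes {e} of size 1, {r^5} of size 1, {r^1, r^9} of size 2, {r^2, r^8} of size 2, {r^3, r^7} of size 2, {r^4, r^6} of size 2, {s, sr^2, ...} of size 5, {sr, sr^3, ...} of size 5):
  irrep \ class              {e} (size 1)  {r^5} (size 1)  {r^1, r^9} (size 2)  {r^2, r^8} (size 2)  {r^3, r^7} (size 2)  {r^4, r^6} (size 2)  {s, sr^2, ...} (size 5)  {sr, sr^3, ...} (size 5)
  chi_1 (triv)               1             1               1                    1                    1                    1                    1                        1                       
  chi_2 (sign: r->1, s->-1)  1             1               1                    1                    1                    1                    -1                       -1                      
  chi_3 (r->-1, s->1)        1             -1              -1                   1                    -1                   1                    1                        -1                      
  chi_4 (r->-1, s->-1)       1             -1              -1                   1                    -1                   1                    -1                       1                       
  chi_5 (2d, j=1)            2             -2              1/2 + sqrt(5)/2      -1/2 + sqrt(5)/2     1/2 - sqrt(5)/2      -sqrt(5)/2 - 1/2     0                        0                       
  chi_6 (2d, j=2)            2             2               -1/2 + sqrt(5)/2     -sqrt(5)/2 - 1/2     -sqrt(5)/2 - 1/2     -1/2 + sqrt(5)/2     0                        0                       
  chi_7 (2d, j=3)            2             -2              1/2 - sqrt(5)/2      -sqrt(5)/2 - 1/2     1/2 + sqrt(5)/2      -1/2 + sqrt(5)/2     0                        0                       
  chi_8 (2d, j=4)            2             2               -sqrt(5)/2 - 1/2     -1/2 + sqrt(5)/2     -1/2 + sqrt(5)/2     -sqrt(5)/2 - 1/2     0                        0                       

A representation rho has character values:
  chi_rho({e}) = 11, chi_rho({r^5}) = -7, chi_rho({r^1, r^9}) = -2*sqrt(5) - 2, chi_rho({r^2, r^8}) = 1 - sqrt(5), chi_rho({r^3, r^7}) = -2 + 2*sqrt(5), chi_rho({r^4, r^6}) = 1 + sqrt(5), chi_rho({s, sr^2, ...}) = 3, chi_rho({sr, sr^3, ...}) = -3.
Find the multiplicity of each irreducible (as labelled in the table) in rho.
Multiplicities: chi_1: 0, chi_2: 0, chi_3: 3, chi_4: 0, chi_5: 0, chi_6: 0, chi_7: 3, chi_8: 1.

Explanation: Use <chi_rho, chi> = (1/|G|) sum_C |C| * chi_rho(C) * conj(chi(C)) with |G| = 20 for each irreducible chi in the table:
  <chi_rho, chi_1> = (1/20)[1*(11)*conj(1) + 1*(-7)*conj(1) + 2*(-2*sqrt(5) - 2)*conj(1) + 2*(1 - sqrt(5))*conj(1) + 2*(-2 + 2*sqrt(5))*conj(1) + 2*(1 + sqrt(5))*conj(1) + 5*(3)*conj(1) + 5*(-3)*conj(1)]
      = (1/20)[(11) + (-7) + (-4*sqrt(5) - 4) + (2 - 2*sqrt(5)) + (-4 + 4*sqrt(5)) + (2 + 2*sqrt(5)) + (15) + (-15)] = 0/20 = 0
  <chi_rho, chi_2> = (1/20)[1*(11)*conj(1) + 1*(-7)*conj(1) + 2*(-2*sqrt(5) - 2)*conj(1) + 2*(1 - sqrt(5))*conj(1) + 2*(-2 + 2*sqrt(5))*conj(1) + 2*(1 + sqrt(5))*conj(1) + 5*(3)*conj(-1) + 5*(-3)*conj(-1)]
      = (1/20)[(11) + (-7) + (-4*sqrt(5) - 4) + (2 - 2*sqrt(5)) + (-4 + 4*sqrt(5)) + (2 + 2*sqrt(5)) + (-15) + (15)] = 0/20 = 0
  <chi_rho, chi_3> = (1/20)[1*(11)*conj(1) + 1*(-7)*conj(-1) + 2*(-2*sqrt(5) - 2)*conj(-1) + 2*(1 - sqrt(5))*conj(1) + 2*(-2 + 2*sqrt(5))*conj(-1) + 2*(1 + sqrt(5))*conj(1) + 5*(3)*conj(1) + 5*(-3)*conj(-1)]
      = (1/20)[(11) + (7) + (4 + 4*sqrt(5)) + (2 - 2*sqrt(5)) + (4 - 4*sqrt(5)) + (2 + 2*sqrt(5)) + (15) + (15)] = 60/20 = 3
  <chi_rho, chi_4> = (1/20)[1*(11)*conj(1) + 1*(-7)*conj(-1) + 2*(-2*sqrt(5) - 2)*conj(-1) + 2*(1 - sqrt(5))*conj(1) + 2*(-2 + 2*sqrt(5))*conj(-1) + 2*(1 + sqrt(5))*conj(1) + 5*(3)*conj(-1) + 5*(-3)*conj(1)]
      = (1/20)[(11) + (7) + (4 + 4*sqrt(5)) + (2 - 2*sqrt(5)) + (4 - 4*sqrt(5)) + (2 + 2*sqrt(5)) + (-15) + (-15)] = 0/20 = 0
  <chi_rho, chi_5> = (1/20)[1*(11)*conj(2) + 1*(-7)*conj(-2) + 2*(-2*sqrt(5) - 2)*conj(1/2 + sqrt(5)/2) + 2*(1 - sqrt(5))*conj(-1/2 + sqrt(5)/2) + 2*(-2 + 2*sqrt(5))*conj(1/2 - sqrt(5)/2) + 2*(1 + sqrt(5))*conj(-sqrt(5)/2 - 1/2) + 5*(3)*conj(0) + 5*(-3)*conj(0)]
      = (1/20)[(22) + (14) + (-12 - 4*sqrt(5)) + (-6 + 2*sqrt(5)) + (-12 + 4*sqrt(5)) + (-6 - 2*sqrt(5)) + (0) + (0)] = 0/20 = 0
  <chi_rho, chi_6> = (1/20)[1*(11)*conj(2) + 1*(-7)*conj(2) + 2*(-2*sqrt(5) - 2)*conj(-1/2 + sqrt(5)/2) + 2*(1 - sqrt(5))*conj(-sqrt(5)/2 - 1/2) + 2*(-2 + 2*sqrt(5))*conj(-sqrt(5)/2 - 1/2) + 2*(1 + sqrt(5))*conj(-1/2 + sqrt(5)/2) + 5*(3)*conj(0) + 5*(-3)*conj(0)]
      = (1/20)[(22) + (-14) + (-8) + (4) + (-8) + (4) + (0) + (0)] = 0/20 = 0
  <chi_rho, chi_7> = (1/20)[1*(11)*conj(2) + 1*(-7)*conj(-2) + 2*(-2*sqrt(5) - 2)*conj(1/2 - sqrt(5)/2) + 2*(1 - sqrt(5))*conj(-sqrt(5)/2 - 1/2) + 2*(-2 + 2*sqrt(5))*conj(1/2 + sqrt(5)/2) + 2*(1 + sqrt(5))*conj(-1/2 + sqrt(5)/2) + 5*(3)*conj(0) + 5*(-3)*conj(0)]
      = (1/20)[(22) + (14) + (8) + (4) + (8) + (4) + (0) + (0)] = 60/20 = 3
  <chi_rho, chi_8> = (1/20)[1*(11)*conj(2) + 1*(-7)*conj(2) + 2*(-2*sqrt(5) - 2)*conj(-sqrt(5)/2 - 1/2) + 2*(1 - sqrt(5))*conj(-1/2 + sqrt(5)/2) + 2*(-2 + 2*sqrt(5))*conj(-1/2 + sqrt(5)/2) + 2*(1 + sqrt(5))*conj(-sqrt(5)/2 - 1/2) + 5*(3)*conj(0) + 5*(-3)*conj(0)]
      = (1/20)[(22) + (-14) + (4*sqrt(5) + 12) + (-6 + 2*sqrt(5)) + (12 - 4*sqrt(5)) + (-6 - 2*sqrt(5)) + (0) + (0)] = 20/20 = 1
Dimension check: dim(rho) = sum (mult * dim) = 0*1 + 0*1 + 3*1 + 0*1 + 0*2 + 0*2 + 3*2 + 1*2 = 11 = chi_rho(e) = 11.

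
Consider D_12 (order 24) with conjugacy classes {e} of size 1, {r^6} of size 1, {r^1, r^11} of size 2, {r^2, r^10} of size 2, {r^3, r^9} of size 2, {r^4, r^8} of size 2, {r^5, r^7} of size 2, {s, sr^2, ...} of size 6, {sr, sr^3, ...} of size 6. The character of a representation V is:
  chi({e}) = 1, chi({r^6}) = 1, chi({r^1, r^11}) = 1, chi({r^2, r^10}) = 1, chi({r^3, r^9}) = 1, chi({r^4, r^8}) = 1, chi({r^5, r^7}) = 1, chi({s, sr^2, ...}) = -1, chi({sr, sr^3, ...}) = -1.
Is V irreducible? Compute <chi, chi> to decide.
Irreducible: <chi, chi> = 1.

Reasoning: <chi, chi> = (1/|G|) sum_C |C| * |chi(C)|^2 = (1/24)[1*|1|^2 + 1*|1|^2 + 2*|1|^2 + 2*|1|^2 + 2*|1|^2 + 2*|1|^2 + 2*|1|^2 + 6*|-1|^2 + 6*|-1|^2]
  = (1/24)[(1) + (1) + (2) + (2) + (2) + (2) + (2) + (6) + (6)] = 24/24 = 1.
A character is irreducible iff <chi, chi> = 1, so this representation is irreducible.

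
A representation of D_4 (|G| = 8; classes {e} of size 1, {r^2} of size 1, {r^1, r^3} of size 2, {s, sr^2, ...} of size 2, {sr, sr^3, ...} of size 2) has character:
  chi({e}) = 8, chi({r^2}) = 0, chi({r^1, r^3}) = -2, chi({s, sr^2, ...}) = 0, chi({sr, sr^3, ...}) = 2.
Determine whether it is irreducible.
Not irreducible (reducible): <chi, chi> = 10 > 1.

Justification: <chi, chi> = (1/|G|) sum_C |C| * |chi(C)|^2 = (1/8)[1*|8|^2 + 1*|0|^2 + 2*|-2|^2 + 2*|0|^2 + 2*|2|^2]
  = (1/8)[(64) + (0) + (8) + (0) + (8)] = 80/8 = 10.
A character is irreducible iff <chi, chi> = 1, so this representation is reducible.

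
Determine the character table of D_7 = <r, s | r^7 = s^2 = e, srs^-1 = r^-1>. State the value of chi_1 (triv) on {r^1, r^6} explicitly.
Conjugacy classes: {e} of size 1, {r^1, r^6} of size 2, {r^2, r^5} of size 2, {r^3, r^4} of size 2, {s, sr, ..., sr^6} of size 7.
Character table:
  irrep \ class              {e} (size 1)  {r^1, r^6} (size 2)  {r^2, r^5} (size 2)  {r^3, r^4} (size 2)  {s, sr, ..., sr^6} (size 7)
  chi_1 (triv)               1             1                    1                    1                    1                          
  chi_2 (sign: r->1, s->-1)  1             1                    1                    1                    -1                         
  chi_3 (2d, j=1)            2             2*cos(2*pi/7)        -2*cos(3*pi/7)       -2*cos(pi/7)         0                          
  chi_4 (2d, j=2)            2             -2*cos(3*pi/7)       -2*cos(pi/7)         2*cos(2*pi/7)        0                          
  chi_5 (2d, j=3)            2             -2*cos(pi/7)         2*cos(2*pi/7)        -2*cos(3*pi/7)       0                          

Spot check: chi_1 (triv) on {r^1, r^6} = 1.

Reasoning: D_7 has order 2*7 = 14 with 5 conjugacy classes, hence 5 irreducibles. Sum of squared dims 1 + 1 + 4 + 4 + 4 = 14 = |G|. Linear characters come from the abelianisation; the 2-dimensional irreps have character r^k -> 2*cos(2*pi*j*k/7), reflections -> 0.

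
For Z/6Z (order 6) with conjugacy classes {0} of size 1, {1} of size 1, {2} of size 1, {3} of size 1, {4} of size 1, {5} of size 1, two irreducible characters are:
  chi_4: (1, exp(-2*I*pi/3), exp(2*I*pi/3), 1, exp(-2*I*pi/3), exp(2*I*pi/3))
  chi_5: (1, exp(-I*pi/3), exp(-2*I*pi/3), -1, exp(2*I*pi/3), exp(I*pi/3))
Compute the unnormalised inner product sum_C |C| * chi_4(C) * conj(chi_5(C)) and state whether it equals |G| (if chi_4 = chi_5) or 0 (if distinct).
Sum = 0; so <chi_4, chi_5> = 0 (distinct irreducibles are orthogonal).

Working: Compute term by term over conjugacy classes (|C| * chi_4(C) * conj(chi_5(C))):
  1*(1)*conj(1) + 1*(exp(-2*I*pi/3))*conj(exp(-I*pi/3)) + 1*(exp(2*I*pi/3))*conj(exp(-2*I*pi/3)) + 1*(1)*conj(-1) + 1*(exp(-2*I*pi/3))*conj(exp(2*I*pi/3)) + 1*(exp(2*I*pi/3))*conj(exp(I*pi/3))
  = (1) + (exp(-I*pi/3)) + (exp(-2*I*pi/3)) + (-1) + (exp(2*I*pi/3)) + (exp(I*pi/3))
  = 0.
(Exp terms are combined using exp(i*s)*conj(exp(i*t)) = exp(i*(s-t)), and sums of them are collapsed using the identity that for every m > 1 the m distinct m-th roots of unity sum to 0, e.g. 1 + exp(2*I*pi/3) + exp(-2*I*pi/3) = 0.)
Dividing by |G| = 6 gives 0/6 = 0, matching the row-orthogonality relation <chi_4, chi_5> = [chi_4 = chi_5].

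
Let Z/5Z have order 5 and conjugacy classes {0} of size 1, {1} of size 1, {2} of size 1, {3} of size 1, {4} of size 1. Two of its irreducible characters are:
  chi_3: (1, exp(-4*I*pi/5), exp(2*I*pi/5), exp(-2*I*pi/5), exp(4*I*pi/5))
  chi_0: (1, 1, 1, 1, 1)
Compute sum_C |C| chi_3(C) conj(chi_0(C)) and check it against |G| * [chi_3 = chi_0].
Sum = 0; so <chi_3, chi_0> = 0 (distinct irreducibles are orthogonal).

Compute term by term over conjugacy classes (|C| * chi_3(C) * conj(chi_0(C))):
  1*(1)*conj(1) + 1*(exp(-4*I*pi/5))*conj(1) + 1*(exp(2*I*pi/5))*conj(1) + 1*(exp(-2*I*pi/5))*conj(1) + 1*(exp(4*I*pi/5))*conj(1)
  = (1) + (exp(-4*I*pi/5)) + (exp(2*I*pi/5)) + (exp(-2*I*pi/5)) + (exp(4*I*pi/5))
  = 0.
(Exp terms are combined using exp(i*s)*conj(exp(i*t)) = exp(i*(s-t)), and sums of them are collapsed using the identity that for every m > 1 the m distinct m-th roots of unity sum to 0, e.g. 1 + exp(2*I*pi/3) + exp(-2*I*pi/3) = 0.)
Dividing by |G| = 5 gives 0/5 = 0, matching the row-orthogonality relation <chi_3, chi_0> = [chi_3 = chi_0].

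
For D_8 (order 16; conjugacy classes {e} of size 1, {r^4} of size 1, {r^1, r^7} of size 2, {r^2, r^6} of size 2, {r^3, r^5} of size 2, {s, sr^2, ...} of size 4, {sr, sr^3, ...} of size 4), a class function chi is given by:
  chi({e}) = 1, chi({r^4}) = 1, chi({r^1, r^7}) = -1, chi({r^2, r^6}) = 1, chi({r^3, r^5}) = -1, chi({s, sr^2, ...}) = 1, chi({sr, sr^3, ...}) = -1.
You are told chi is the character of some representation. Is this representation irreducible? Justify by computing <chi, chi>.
Irreducible: <chi, chi> = 1.

Proof sketch: <chi, chi> = (1/|G|) sum_C |C| * |chi(C)|^2 = (1/16)[1*|1|^2 + 1*|1|^2 + 2*|-1|^2 + 2*|1|^2 + 2*|-1|^2 + 4*|1|^2 + 4*|-1|^2]
  = (1/16)[(1) + (1) + (2) + (2) + (2) + (4) + (4)] = 16/16 = 1.
A character is irreducible iff <chi, chi> = 1, so this representation is irreducible.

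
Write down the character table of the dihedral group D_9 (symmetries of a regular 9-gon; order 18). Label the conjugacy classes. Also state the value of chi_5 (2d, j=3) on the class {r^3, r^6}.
Conjugacy classes: {e} of size 1, {r^1, r^8} of size 2, {r^2, r^7} of size 2, {r^3, r^6} of size 2, {r^4, r^5} of size 2, {s, sr, ..., sr^8} of size 9.
Character table:
  irrep \ class              {e} (size 1)  {r^1, r^8} (size 2)  {r^2, r^7} (size 2)  {r^3, r^6} (size 2)  {r^4, r^5} (size 2)  {s, sr, ..., sr^8} (size 9)
  chi_1 (triv)               1             1                    1                    1                    1                    1                          
  chi_2 (sign: r->1, s->-1)  1             1                    1                    1                    1                    -1                         
  chi_3 (2d, j=1)            2             2*cos(2*pi/9)        2*cos(4*pi/9)        -1                   -2*cos(pi/9)         0                          
  chi_4 (2d, j=2)            2             2*cos(4*pi/9)        -2*cos(pi/9)         -1                   2*cos(2*pi/9)        0                          
  chi_5 (2d, j=3)            2             -1                   -1                   2                    -1                   0                          
  chi_6 (2d, j=4)            2             -2*cos(pi/9)         2*cos(2*pi/9)        -1                   2*cos(4*pi/9)        0                          

Spot check: chi_5 (2d, j=3) on {r^3, r^6} = 2.

Working: D_9 has order 2*9 = 18 with 6 conjugacy classes, hence 6 irreducibles. Sum of squared dims 1 + 1 + 4 + 4 + 4 + 4 = 18 = |G|. Linear characters come from the abelianisation; the 2-dimensional irreps have character r^k -> 2*cos(2*pi*j*k/9), reflections -> 0.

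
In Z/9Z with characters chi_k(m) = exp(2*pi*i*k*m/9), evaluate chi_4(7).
chi_4(7) = zeta_9^28 = exp(2*I*pi/9)

Derivation: chi_4(7) = zeta_9^(4*7) = zeta_9^28. Since zeta_9^9 = 1, this equals zeta_9^1 = exp(2*pi*i*1/9) = exp(2*I*pi/9).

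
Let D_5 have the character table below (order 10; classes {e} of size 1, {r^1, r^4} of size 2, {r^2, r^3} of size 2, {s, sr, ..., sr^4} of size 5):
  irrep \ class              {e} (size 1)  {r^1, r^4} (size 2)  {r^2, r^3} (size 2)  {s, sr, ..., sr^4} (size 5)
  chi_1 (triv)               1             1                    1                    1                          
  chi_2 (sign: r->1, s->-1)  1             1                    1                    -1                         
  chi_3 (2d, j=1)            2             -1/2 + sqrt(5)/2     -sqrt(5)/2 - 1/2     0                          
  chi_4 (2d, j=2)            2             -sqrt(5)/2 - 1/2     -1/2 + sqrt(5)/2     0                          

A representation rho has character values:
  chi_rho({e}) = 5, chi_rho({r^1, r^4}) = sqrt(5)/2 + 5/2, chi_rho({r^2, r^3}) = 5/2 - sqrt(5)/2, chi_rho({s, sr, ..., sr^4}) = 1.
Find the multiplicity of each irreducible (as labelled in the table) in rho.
Multiplicities: chi_1: 2, chi_2: 1, chi_3: 1, chi_4: 0.

Reasoning: Use <chi_rho, chi> = (1/|G|) sum_C |C| * chi_rho(C) * conj(chi(C)) with |G| = 10 for each irreducible chi in the table:
  <chi_rho, chi_1> = (1/10)[1*(5)*conj(1) + 2*(sqrt(5)/2 + 5/2)*conj(1) + 2*(5/2 - sqrt(5)/2)*conj(1) + 5*(1)*conj(1)]
      = (1/10)[(5) + (sqrt(5) + 5) + (5 - sqrt(5)) + (5)] = 20/10 = 2
  <chi_rho, chi_2> = (1/10)[1*(5)*conj(1) + 2*(sqrt(5)/2 + 5/2)*conj(1) + 2*(5/2 - sqrt(5)/2)*conj(1) + 5*(1)*conj(-1)]
      = (1/10)[(5) + (sqrt(5) + 5) + (5 - sqrt(5)) + (-5)] = 10/10 = 1
  <chi_rho, chi_3> = (1/10)[1*(5)*conj(2) + 2*(sqrt(5)/2 + 5/2)*conj(-1/2 + sqrt(5)/2) + 2*(5/2 - sqrt(5)/2)*conj(-sqrt(5)/2 - 1/2) + 5*(1)*conj(0)]
      = (1/10)[(10) + (2*sqrt(5)) + (-2*sqrt(5)) + (0)] = 10/10 = 1
  <chi_rho, chi_4> = (1/10)[1*(5)*conj(2) + 2*(sqrt(5)/2 + 5/2)*conj(-sqrt(5)/2 - 1/2) + 2*(5/2 - sqrt(5)/2)*conj(-1/2 + sqrt(5)/2) + 5*(1)*conj(0)]
      = (1/10)[(10) + (-3*sqrt(5) - 5) + (-5 + 3*sqrt(5)) + (0)] = 0/10 = 0
Dimension check: dim(rho) = sum (mult * dim) = 2*1 + 1*1 + 1*2 + 0*2 = 5 = chi_rho(e) = 5.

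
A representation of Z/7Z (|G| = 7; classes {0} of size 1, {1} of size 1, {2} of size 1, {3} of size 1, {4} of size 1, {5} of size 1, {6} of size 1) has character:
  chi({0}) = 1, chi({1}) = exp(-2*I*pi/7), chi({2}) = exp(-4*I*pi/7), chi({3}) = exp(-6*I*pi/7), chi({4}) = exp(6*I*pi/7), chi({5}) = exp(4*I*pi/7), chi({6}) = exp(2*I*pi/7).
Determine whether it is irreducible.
Irreducible: <chi, chi> = 1.

Argument: <chi, chi> = (1/|G|) sum_C |C| * |chi(C)|^2 = (1/7)[1*|1|^2 + 1*|exp(-2*I*pi/7)|^2 + 1*|exp(-4*I*pi/7)|^2 + 1*|exp(-6*I*pi/7)|^2 + 1*|exp(6*I*pi/7)|^2 + 1*|exp(4*I*pi/7)|^2 + 1*|exp(2*I*pi/7)|^2]
  = (1/7)[(1) + (1) + (1) + (1) + (1) + (1) + (1)] = 7/7 = 1.
(Exp terms are combined using exp(i*s)*conj(exp(i*t)) = exp(i*(s-t)), and sums of them are collapsed using the identity that for every m > 1 the m distinct m-th roots of unity sum to 0, e.g. 1 + exp(2*I*pi/3) + exp(-2*I*pi/3) = 0.)
A character is irreducible iff <chi, chi> = 1, so this representation is irreducible.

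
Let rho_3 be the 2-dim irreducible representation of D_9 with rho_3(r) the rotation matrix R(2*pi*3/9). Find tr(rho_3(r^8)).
chi_{rho_3}(r^8) = 2*cos(2*pi*3*8/9) = -1

Proof sketch: rho_3(r^8) is rotation by angle 2*pi*3*8/9, whose trace is 2*cos(2*pi*3*8/9) = -1.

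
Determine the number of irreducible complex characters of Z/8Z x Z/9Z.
72

Working: The number of irreducible complex representations of a finite group equals its number of conjugacy classes. Z/8Z x Z/9Z is abelian of order 72, so every element is its own conjugacy class: 72 classes, so Z/8Z x Z/9Z (order 72) has exactly 72 irreducible complex representations.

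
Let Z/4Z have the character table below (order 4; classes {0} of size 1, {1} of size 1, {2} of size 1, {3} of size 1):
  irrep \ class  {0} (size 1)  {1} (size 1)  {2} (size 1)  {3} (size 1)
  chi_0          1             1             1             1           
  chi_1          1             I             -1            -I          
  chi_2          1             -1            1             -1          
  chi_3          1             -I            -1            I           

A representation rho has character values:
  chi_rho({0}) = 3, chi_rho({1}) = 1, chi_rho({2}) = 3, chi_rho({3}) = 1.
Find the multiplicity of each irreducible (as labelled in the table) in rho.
Multiplicities: chi_0: 2, chi_1: 0, chi_2: 1, chi_3: 0.

Details: Use <chi_rho, chi> = (1/|G|) sum_C |C| * chi_rho(C) * conj(chi(C)) with |G| = 4 for each irreducible chi in the table:
  <chi_rho, chi_0> = (1/4)[1*(3)*conj(1) + 1*(1)*conj(1) + 1*(3)*conj(1) + 1*(1)*conj(1)]
      = (1/4)[(3) + (1) + (3) + (1)] = 8/4 = 2
  <chi_rho, chi_1> = (1/4)[1*(3)*conj(1) + 1*(1)*conj(I) + 1*(3)*conj(-1) + 1*(1)*conj(-I)]
      = (1/4)[(3) + (-I) + (-3) + (I)] = 0/4 = 0
  <chi_rho, chi_2> = (1/4)[1*(3)*conj(1) + 1*(1)*conj(-1) + 1*(3)*conj(1) + 1*(1)*conj(-1)]
      = (1/4)[(3) + (-1) + (3) + (-1)] = 4/4 = 1
  <chi_rho, chi_3> = (1/4)[1*(3)*conj(1) + 1*(1)*conj(-I) + 1*(3)*conj(-1) + 1*(1)*conj(I)]
      = (1/4)[(3) + (I) + (-3) + (-I)] = 0/4 = 0
(Exp terms are combined using exp(i*s)*conj(exp(i*t)) = exp(i*(s-t)), and sums of them are collapsed using the identity that for every m > 1 the m distinct m-th roots of unity sum to 0, e.g. 1 + exp(2*I*pi/3) + exp(-2*I*pi/3) = 0.)
Dimension check: dim(rho) = sum (mult * dim) = 2*1 + 0*1 + 1*1 + 0*1 = 3 = chi_rho(e) = 3.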